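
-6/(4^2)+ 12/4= 21/8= 2.62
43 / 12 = 3.58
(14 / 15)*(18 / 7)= 12 / 5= 2.40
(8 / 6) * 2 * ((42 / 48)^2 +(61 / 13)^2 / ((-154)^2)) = 49157585 / 24048024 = 2.04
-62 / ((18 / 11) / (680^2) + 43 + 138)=-157678400 / 460319209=-0.34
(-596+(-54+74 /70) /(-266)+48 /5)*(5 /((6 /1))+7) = -85501319 /18620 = -4591.91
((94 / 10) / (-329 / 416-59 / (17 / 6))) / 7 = -332384 / 5349995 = -0.06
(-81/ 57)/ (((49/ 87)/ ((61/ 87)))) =-1.77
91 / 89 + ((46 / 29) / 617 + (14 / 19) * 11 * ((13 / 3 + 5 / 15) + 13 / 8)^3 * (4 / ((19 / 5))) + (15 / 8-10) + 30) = 2133634707658451 / 993399892416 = 2147.81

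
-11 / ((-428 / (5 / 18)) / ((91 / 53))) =5005 / 408312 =0.01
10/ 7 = 1.43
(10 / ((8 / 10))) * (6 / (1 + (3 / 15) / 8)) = 3000 / 41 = 73.17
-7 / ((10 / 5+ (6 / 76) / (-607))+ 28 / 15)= -2421930 / 1337783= -1.81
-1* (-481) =481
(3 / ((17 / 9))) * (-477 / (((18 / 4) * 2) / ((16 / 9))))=-149.65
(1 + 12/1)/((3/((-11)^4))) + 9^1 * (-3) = 190252/3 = 63417.33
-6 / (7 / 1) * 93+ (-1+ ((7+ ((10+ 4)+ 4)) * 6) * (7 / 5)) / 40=-20857 / 280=-74.49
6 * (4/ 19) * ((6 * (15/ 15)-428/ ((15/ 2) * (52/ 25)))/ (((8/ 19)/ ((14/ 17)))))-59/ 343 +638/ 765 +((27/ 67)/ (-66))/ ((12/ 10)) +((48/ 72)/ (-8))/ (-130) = -1051895471797/ 20112051960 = -52.30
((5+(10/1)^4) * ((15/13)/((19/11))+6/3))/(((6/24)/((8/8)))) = 26373180/247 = 106774.01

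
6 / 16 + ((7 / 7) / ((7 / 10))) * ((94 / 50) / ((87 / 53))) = 48991 / 24360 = 2.01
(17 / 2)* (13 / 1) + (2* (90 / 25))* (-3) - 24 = 649 / 10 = 64.90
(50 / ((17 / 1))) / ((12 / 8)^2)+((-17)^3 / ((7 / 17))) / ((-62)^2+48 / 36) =-22185739 / 12355056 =-1.80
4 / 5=0.80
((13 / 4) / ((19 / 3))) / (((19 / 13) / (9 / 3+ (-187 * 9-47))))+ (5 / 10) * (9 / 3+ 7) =-868369 / 1444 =-601.36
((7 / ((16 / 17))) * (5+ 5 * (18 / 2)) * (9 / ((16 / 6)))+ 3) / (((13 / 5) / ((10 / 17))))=2012925 / 7072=284.63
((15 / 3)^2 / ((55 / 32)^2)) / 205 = 1024 / 24805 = 0.04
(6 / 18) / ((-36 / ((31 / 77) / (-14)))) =0.00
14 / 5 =2.80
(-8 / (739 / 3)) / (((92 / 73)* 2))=-219 / 16997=-0.01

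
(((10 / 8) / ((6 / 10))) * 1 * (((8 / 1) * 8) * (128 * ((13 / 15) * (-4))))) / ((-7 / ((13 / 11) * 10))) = 69222400 / 693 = 99888.02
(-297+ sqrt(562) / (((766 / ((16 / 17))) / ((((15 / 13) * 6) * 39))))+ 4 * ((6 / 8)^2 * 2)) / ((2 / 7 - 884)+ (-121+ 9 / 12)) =8190 / 28111 - 60480 * sqrt(562) / 183030721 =0.28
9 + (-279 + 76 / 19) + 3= -263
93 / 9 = 31 / 3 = 10.33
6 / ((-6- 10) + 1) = -2 / 5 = -0.40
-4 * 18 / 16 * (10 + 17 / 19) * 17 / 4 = -31671 / 152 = -208.36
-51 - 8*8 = -115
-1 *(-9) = 9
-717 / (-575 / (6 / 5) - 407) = 0.81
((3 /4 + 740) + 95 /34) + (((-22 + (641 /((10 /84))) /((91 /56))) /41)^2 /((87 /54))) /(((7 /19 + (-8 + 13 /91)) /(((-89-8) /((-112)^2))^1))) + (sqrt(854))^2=417063109424457297 /260391886518400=1601.67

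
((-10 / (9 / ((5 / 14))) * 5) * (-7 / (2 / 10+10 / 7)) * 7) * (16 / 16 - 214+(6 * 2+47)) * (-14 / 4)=16506875 / 513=32177.14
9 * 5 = 45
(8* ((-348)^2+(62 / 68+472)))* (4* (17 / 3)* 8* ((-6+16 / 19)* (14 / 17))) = -725928931840 / 969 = -749152664.44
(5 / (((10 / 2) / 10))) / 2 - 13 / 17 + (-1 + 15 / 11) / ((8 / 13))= 1805 / 374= 4.83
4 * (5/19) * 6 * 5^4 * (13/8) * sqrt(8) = 243750 * sqrt(2)/19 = 18142.87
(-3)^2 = 9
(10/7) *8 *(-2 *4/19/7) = -640/931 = -0.69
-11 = -11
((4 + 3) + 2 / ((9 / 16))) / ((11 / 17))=1615 / 99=16.31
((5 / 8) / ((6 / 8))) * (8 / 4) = 5 / 3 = 1.67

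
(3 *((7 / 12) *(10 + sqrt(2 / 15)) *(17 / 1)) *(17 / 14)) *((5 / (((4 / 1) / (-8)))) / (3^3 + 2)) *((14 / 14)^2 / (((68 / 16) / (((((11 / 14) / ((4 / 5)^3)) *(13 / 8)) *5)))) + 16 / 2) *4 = -5646.98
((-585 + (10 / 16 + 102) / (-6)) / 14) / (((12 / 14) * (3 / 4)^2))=-28901 / 324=-89.20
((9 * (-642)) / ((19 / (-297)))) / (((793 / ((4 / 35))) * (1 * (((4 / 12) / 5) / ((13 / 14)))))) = 10296396 / 56791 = 181.30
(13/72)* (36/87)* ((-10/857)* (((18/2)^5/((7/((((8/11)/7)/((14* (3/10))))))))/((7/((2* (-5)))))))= 170586000/656392583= 0.26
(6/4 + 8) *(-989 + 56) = -17727/2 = -8863.50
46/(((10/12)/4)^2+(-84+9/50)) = -662400/1206383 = -0.55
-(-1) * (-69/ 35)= -69/ 35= -1.97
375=375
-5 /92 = -0.05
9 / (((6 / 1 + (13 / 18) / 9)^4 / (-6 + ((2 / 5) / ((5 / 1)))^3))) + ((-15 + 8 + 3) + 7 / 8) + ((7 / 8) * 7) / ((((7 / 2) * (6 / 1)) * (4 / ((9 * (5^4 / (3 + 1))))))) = 99.37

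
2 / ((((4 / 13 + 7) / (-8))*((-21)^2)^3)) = -208 / 8147781495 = -0.00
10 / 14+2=19 / 7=2.71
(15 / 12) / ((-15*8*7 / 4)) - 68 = -11425 / 168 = -68.01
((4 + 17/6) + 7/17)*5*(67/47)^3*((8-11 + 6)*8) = 4445277140/1764991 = 2518.58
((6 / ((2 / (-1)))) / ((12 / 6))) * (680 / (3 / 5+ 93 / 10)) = -3400 / 33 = -103.03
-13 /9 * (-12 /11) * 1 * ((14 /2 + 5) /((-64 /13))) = -169 /44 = -3.84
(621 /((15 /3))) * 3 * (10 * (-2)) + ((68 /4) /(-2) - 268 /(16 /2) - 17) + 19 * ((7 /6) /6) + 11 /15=-1351183 /180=-7506.57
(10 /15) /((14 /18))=6 /7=0.86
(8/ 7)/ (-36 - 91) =-8/ 889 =-0.01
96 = 96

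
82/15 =5.47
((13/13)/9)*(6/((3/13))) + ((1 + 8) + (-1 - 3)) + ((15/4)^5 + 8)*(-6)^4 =559560887/576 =971459.87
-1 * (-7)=7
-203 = -203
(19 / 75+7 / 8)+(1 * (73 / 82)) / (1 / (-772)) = -16879043 / 24600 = -686.14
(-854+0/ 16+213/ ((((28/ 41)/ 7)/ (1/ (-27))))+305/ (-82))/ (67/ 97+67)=-134378465/ 9691416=-13.87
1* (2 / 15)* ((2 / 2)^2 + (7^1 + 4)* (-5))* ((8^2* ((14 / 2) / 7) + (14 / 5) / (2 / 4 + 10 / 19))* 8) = -1249152 / 325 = -3843.54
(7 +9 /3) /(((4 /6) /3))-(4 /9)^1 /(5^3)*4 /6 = 45.00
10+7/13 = 137/13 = 10.54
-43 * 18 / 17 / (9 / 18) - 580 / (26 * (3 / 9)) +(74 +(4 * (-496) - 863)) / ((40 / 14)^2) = -43994417 / 88400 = -497.67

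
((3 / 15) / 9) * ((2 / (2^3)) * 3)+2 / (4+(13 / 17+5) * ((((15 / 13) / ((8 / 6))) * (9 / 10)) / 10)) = 1100129 / 2359740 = 0.47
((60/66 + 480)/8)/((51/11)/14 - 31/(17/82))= -314755/781202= -0.40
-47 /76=-0.62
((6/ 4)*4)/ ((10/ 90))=54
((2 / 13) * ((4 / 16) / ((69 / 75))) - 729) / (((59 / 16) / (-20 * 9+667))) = -1698332632 / 17641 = -96271.90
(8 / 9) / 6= 4 / 27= 0.15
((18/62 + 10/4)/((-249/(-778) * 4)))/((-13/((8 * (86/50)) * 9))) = -20.76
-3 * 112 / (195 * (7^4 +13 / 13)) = -56 / 78065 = -0.00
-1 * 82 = -82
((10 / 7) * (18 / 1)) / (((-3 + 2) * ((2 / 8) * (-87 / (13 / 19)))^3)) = 2812160 / 3512967171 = 0.00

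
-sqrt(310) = -17.61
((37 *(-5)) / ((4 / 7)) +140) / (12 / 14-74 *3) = 1715 / 2064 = 0.83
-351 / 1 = -351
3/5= 0.60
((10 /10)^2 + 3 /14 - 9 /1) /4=-109 /56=-1.95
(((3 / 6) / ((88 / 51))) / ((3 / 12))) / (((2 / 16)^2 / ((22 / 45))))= 544 / 15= 36.27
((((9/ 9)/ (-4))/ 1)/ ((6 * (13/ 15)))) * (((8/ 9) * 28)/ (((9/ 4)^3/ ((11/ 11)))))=-8960/ 85293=-0.11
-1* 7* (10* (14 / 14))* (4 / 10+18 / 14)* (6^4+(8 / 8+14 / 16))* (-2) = 306298.50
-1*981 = -981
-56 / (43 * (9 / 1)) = -56 / 387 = -0.14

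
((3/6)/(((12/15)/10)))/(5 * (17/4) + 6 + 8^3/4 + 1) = 1/25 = 0.04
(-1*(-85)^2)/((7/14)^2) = -28900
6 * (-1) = -6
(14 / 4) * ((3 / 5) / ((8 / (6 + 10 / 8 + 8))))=1281 / 320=4.00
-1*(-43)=43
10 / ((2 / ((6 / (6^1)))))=5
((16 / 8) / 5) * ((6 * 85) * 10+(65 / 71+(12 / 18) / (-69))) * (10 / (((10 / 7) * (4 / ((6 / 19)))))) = 524776091 / 465405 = 1127.57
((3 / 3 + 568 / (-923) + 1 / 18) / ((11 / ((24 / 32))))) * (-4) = -0.12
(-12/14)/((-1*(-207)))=-2/483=-0.00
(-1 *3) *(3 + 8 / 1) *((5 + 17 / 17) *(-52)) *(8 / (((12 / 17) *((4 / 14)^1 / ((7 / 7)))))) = 408408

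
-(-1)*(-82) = -82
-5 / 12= -0.42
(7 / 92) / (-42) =-1 / 552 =-0.00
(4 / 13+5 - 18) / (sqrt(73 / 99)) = -495 * sqrt(803) / 949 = -14.78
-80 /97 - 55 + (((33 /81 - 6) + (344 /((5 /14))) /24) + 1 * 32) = 10.72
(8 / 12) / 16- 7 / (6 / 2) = -2.29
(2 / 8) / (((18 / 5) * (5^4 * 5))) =1 / 45000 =0.00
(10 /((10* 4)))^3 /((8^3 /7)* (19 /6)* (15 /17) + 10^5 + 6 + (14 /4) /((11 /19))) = 1309 /8395730400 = 0.00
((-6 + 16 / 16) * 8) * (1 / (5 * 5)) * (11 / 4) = -22 / 5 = -4.40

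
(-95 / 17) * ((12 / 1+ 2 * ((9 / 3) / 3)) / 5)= -266 / 17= -15.65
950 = 950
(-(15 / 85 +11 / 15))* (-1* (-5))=-232 / 51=-4.55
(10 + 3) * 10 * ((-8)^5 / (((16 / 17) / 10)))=-45260800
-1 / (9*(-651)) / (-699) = -1 / 4095441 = -0.00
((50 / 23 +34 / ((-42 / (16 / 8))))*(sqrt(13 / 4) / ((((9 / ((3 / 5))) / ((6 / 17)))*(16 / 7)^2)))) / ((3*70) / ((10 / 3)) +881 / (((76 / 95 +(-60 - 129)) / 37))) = -0.00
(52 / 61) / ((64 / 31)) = 403 / 976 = 0.41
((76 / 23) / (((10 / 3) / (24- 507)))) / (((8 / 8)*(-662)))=1197 / 1655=0.72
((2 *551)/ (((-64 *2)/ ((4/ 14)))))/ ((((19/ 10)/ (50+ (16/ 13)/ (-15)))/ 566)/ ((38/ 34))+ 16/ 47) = -1229983373/ 170252908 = -7.22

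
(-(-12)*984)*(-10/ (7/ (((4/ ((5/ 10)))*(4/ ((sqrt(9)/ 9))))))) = -11335680/ 7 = -1619382.86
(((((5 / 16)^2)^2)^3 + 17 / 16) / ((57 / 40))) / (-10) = -99689135631899 / 1337006139375616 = -0.07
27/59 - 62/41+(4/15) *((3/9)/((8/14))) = -97862/108855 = -0.90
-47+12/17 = -787/17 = -46.29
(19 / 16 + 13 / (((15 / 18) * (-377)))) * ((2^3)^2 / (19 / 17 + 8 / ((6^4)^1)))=29291544 / 448775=65.27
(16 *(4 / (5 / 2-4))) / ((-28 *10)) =16 / 105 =0.15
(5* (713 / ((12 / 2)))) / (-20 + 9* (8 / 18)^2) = -10695 / 328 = -32.61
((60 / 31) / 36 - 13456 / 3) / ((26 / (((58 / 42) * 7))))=-930523 / 558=-1667.60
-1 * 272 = -272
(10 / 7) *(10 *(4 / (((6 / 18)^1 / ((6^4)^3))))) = 2612138803200 / 7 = 373162686171.43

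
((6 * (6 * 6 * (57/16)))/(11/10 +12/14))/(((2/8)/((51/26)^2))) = 140102865/23153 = 6051.18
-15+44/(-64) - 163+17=-2587/16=-161.69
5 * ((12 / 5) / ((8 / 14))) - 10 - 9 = 2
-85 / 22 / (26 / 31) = -2635 / 572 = -4.61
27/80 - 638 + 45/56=-356641/560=-636.86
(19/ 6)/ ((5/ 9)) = 57/ 10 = 5.70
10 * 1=10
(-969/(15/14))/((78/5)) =-2261/39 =-57.97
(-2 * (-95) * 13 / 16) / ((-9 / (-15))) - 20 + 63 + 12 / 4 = 7279 / 24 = 303.29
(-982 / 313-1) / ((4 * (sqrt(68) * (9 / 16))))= -2590 * sqrt(17) / 47889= -0.22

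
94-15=79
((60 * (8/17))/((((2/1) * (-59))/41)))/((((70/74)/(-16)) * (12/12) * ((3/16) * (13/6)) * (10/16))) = 298254336/456365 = 653.54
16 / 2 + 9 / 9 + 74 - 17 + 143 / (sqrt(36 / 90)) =66 + 143*sqrt(10) / 2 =292.10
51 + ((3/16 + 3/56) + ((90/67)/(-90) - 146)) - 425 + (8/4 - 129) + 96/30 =-24146891/37520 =-643.57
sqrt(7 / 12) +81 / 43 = sqrt(21) / 6 +81 / 43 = 2.65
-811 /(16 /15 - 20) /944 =12165 /268096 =0.05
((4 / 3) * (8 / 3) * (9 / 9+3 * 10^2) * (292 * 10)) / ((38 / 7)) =98439040 / 171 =575666.90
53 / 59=0.90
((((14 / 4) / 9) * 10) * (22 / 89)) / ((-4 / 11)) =-4235 / 1602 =-2.64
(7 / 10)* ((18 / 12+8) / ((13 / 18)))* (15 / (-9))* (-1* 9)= 3591 / 26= 138.12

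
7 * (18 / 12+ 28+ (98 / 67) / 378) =747215 / 3618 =206.53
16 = 16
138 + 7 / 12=1663 / 12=138.58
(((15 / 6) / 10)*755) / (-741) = -755 / 2964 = -0.25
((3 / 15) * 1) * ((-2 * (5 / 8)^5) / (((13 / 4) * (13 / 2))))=-625 / 346112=-0.00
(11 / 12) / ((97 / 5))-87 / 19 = -100223 / 22116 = -4.53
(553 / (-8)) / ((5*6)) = -2.30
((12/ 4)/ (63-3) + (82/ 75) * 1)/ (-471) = -343/ 141300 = -0.00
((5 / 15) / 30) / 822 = 0.00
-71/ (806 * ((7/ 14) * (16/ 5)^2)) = -1775/ 103168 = -0.02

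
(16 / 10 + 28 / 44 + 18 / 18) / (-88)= -89 / 2420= -0.04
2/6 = 1/3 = 0.33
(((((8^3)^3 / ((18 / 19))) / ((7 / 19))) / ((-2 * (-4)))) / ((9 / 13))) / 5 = 39367737344 / 2835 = 13886327.11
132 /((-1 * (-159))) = 44 /53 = 0.83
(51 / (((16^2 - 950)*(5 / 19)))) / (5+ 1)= -323 / 6940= -0.05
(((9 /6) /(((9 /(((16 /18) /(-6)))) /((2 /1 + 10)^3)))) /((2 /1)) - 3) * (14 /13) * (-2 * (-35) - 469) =135926 /13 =10455.85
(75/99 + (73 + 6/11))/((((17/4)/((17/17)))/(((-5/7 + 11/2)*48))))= 5257088/1309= 4016.11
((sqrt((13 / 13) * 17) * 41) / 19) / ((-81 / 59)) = -2419 * sqrt(17) / 1539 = -6.48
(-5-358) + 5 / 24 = -8707 / 24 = -362.79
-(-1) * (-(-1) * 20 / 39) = 0.51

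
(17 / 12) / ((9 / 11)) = 187 / 108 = 1.73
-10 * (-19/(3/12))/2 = 380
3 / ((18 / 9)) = 3 / 2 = 1.50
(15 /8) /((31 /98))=735 /124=5.93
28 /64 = 7 /16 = 0.44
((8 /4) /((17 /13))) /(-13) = -2 /17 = -0.12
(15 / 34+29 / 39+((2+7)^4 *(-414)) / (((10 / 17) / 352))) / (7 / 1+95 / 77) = -829786217391901 / 4203420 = -197407400.97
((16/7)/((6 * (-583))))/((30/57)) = -76/61215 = -0.00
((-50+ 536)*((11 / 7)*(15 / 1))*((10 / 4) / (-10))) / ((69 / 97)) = -1296405 / 322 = -4026.10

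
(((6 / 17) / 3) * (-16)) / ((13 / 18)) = -576 / 221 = -2.61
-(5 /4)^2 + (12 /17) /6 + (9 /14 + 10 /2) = 4.20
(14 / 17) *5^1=70 / 17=4.12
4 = 4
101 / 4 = 25.25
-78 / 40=-39 / 20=-1.95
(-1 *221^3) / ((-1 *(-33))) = -10793861 / 33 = -327086.70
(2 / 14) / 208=1 / 1456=0.00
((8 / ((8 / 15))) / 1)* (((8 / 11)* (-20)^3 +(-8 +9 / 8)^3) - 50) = -92896.99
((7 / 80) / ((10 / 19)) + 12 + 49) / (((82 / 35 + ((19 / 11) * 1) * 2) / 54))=11303523 / 19840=569.73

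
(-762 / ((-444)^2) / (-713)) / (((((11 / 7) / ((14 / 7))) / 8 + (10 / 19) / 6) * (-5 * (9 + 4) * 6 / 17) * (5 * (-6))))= 287147 / 6777968763150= 0.00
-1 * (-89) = 89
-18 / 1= -18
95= 95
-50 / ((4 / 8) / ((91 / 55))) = -165.45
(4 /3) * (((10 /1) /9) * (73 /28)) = 730 /189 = 3.86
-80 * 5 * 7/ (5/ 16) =-8960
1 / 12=0.08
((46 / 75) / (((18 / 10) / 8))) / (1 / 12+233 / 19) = 27968 / 126675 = 0.22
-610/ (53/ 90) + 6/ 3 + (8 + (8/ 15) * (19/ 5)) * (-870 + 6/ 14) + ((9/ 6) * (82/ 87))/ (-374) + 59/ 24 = -11770167011773/ 1207159800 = -9750.30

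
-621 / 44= -14.11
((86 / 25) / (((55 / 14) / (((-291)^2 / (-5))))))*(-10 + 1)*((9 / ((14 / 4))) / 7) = 2359551384 / 48125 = 49029.64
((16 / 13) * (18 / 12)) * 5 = 120 / 13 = 9.23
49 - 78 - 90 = -119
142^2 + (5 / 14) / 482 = 136066677 / 6748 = 20164.00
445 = 445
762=762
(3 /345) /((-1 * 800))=-1 /92000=-0.00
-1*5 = -5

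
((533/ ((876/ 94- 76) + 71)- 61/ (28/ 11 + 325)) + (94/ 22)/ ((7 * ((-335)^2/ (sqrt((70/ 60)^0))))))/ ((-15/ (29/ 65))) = -111254027477389/ 30356326625625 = -3.66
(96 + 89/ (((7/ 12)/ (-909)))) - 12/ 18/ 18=-138591.47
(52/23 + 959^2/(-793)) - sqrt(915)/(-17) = -21111427/18239 + sqrt(915)/17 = -1155.71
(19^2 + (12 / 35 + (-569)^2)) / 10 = 5672141 / 175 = 32412.23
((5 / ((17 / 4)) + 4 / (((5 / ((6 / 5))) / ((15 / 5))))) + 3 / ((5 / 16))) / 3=4.55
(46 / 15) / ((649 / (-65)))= -598 / 1947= -0.31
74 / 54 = 37 / 27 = 1.37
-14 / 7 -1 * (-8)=6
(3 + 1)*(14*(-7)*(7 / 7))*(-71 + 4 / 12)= 83104 / 3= 27701.33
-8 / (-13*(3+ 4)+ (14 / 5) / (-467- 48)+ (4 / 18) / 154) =1784475 / 20299294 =0.09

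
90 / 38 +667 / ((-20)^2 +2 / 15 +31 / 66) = 10131045 / 2511781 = 4.03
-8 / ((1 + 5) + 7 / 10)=-80 / 67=-1.19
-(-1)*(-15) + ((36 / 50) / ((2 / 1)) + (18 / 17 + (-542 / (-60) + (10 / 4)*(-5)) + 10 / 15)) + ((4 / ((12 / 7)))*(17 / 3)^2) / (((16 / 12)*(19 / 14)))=3637421 / 145350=25.03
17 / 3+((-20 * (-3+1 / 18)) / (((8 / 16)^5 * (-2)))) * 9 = -25423 / 3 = -8474.33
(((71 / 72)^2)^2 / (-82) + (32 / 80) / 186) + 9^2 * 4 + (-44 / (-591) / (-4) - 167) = 10562433115975193 / 67288641822720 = 156.97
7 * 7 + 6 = 55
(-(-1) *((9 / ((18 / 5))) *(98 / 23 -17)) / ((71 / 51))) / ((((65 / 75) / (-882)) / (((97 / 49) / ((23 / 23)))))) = 978392925 / 21229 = 46087.57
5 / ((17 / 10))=50 / 17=2.94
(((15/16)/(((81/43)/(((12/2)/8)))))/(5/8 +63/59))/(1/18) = 12685/3196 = 3.97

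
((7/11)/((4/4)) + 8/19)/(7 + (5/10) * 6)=221/2090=0.11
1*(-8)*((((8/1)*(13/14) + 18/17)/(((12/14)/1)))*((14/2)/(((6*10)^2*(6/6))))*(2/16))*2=-707/18360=-0.04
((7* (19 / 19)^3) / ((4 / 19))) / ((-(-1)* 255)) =133 / 1020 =0.13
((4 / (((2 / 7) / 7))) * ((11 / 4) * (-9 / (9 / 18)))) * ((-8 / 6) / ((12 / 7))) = 3773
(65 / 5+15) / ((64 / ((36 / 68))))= 63 / 272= 0.23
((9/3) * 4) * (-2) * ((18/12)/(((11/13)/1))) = -468/11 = -42.55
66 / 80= 33 / 40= 0.82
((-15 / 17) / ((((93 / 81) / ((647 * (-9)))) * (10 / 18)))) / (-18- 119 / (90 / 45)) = -8489934 / 81685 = -103.94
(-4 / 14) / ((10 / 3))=-3 / 35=-0.09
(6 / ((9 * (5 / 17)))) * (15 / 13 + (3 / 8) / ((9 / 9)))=901 / 260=3.47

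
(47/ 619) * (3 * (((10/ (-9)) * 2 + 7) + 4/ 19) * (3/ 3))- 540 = -19012729/ 35283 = -538.86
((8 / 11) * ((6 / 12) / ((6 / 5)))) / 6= 5 / 99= 0.05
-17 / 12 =-1.42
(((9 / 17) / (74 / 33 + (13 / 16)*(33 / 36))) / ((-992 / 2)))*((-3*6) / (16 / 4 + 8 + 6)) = 132 / 369427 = 0.00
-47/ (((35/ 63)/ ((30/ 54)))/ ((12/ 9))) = -188/ 3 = -62.67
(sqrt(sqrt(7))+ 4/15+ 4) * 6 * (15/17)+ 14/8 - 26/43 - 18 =16765/2924+ 90 * 7^(1/4)/17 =14.34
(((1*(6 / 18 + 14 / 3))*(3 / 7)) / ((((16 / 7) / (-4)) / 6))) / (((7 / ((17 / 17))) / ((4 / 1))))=-90 / 7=-12.86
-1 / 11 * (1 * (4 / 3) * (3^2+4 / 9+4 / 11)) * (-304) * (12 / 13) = 4722944 / 14157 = 333.61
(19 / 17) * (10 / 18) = 95 / 153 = 0.62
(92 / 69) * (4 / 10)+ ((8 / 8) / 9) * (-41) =-181 / 45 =-4.02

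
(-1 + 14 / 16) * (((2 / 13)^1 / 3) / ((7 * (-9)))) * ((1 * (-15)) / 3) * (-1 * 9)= 5 / 1092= 0.00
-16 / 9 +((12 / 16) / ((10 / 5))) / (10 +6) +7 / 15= -7417 / 5760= -1.29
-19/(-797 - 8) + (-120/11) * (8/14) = -54991/8855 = -6.21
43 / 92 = 0.47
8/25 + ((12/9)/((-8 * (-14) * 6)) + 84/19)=1135483/239400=4.74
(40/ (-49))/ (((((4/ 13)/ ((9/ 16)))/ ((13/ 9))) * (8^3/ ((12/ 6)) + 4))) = -13/ 1568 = -0.01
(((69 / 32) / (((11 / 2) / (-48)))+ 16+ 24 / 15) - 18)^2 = 1117249 / 3025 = 369.34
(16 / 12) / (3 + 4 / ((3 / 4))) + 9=9.16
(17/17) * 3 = 3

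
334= 334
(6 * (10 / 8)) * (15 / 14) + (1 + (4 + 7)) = 561 / 28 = 20.04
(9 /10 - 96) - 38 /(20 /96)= -555 /2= -277.50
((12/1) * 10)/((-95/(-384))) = 9216/19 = 485.05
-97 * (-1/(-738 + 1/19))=-1843/14021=-0.13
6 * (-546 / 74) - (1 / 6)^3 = -353845 / 7992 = -44.27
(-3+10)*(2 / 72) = 7 / 36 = 0.19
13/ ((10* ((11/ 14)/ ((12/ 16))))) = 273/ 220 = 1.24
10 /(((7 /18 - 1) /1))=-16.36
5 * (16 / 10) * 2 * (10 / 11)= 160 / 11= 14.55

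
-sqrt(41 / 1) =-sqrt(41) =-6.40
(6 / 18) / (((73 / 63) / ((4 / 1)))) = 84 / 73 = 1.15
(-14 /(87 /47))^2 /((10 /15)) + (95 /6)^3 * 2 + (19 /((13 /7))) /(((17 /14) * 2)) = 161159466535 /20072988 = 8028.67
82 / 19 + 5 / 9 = 833 / 171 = 4.87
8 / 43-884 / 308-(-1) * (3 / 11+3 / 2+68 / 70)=1989 / 33110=0.06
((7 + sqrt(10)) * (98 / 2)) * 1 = 49 * sqrt(10) + 343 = 497.95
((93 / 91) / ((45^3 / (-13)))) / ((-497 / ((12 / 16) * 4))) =31 / 35224875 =0.00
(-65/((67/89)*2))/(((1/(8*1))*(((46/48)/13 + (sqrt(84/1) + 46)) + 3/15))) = -2605835200800/335438218123 + 112627008000*sqrt(21)/335438218123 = -6.23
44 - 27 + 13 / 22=387 / 22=17.59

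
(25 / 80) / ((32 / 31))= 155 / 512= 0.30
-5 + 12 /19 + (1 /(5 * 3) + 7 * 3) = 4759 /285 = 16.70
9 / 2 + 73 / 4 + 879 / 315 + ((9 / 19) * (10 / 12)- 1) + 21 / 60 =50444 / 1995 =25.29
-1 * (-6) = 6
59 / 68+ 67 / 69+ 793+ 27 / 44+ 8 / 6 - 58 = 3177517 / 4301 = 738.79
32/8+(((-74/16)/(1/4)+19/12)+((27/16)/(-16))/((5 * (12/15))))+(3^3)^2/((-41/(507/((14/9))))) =-5120803279/881664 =-5808.11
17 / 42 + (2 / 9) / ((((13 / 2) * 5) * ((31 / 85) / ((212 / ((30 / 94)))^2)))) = 8273.09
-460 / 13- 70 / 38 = -37.23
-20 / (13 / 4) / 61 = -0.10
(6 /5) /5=6 /25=0.24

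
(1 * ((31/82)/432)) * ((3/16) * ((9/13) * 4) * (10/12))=155/409344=0.00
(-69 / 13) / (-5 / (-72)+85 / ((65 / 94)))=-4968 / 115121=-0.04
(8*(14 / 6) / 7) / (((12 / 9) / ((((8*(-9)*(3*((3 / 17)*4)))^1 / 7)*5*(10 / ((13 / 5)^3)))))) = -32400000 / 261443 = -123.93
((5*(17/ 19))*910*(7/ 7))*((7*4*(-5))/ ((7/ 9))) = -13923000/ 19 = -732789.47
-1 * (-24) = 24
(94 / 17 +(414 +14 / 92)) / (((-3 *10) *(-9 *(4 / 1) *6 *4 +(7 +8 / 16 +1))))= 109397 / 6690010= 0.02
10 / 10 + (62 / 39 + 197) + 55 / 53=414697 / 2067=200.63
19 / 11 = 1.73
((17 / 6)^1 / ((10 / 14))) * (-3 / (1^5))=-119 / 10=-11.90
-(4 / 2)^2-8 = -12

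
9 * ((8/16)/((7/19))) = 12.21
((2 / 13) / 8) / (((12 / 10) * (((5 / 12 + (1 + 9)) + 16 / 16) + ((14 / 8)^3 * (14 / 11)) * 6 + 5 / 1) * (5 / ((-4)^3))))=-1408 / 393601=-0.00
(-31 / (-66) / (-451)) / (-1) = 31 / 29766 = 0.00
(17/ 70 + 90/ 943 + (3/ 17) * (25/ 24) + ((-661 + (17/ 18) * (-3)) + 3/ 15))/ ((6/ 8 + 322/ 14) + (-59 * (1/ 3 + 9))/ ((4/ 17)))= 8929482113/ 31195203830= 0.29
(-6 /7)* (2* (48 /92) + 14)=-2076 /161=-12.89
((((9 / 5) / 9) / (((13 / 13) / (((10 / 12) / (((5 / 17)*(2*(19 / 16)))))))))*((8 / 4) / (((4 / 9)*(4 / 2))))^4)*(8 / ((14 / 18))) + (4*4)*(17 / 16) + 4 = 446331 / 5320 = 83.90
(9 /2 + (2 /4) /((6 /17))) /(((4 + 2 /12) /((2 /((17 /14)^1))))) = 994 /425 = 2.34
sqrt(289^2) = 289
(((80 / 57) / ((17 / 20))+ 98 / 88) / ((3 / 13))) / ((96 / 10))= 7662265 / 6139584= 1.25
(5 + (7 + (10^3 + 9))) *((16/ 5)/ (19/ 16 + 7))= 261376/ 655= 399.05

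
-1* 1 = -1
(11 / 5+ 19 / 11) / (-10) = -0.39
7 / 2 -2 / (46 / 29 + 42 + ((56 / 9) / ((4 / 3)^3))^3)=6350767 / 1831474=3.47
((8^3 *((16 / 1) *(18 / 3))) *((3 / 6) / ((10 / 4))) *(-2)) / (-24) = 4096 / 5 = 819.20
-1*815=-815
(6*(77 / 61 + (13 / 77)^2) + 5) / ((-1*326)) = -4609397 / 117904094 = -0.04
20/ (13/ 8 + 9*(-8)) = -160/ 563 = -0.28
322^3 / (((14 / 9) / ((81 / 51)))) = 579489876 / 17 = 34087639.76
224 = 224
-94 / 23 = -4.09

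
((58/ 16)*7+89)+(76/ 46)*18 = 26517/ 184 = 144.11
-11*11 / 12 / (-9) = 121 / 108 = 1.12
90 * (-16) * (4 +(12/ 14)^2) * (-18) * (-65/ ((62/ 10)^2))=-9771840000/ 47089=-207518.53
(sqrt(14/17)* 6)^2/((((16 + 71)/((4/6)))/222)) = 24864/493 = 50.43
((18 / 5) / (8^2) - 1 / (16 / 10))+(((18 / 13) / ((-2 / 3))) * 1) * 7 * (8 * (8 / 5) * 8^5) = -12683576479 / 2080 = -6097873.31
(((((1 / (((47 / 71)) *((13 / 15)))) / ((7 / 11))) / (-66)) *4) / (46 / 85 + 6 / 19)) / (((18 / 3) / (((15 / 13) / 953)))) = -0.00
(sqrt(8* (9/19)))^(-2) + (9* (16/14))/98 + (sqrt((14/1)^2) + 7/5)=1947137/123480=15.77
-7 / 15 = -0.47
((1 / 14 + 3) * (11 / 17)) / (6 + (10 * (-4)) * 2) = -473 / 17612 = -0.03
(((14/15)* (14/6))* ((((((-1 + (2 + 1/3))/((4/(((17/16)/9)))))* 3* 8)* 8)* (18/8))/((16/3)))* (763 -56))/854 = 84133/14640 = 5.75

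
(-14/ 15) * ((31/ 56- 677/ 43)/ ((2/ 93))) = 659.27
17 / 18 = 0.94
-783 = -783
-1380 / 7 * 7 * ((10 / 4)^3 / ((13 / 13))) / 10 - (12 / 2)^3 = -9489 / 4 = -2372.25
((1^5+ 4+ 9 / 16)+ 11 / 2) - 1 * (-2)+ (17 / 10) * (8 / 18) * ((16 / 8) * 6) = 5311 / 240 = 22.13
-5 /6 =-0.83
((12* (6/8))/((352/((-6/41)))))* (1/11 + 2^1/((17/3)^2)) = -0.00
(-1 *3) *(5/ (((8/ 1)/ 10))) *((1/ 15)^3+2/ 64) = -3407/ 5760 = -0.59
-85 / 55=-17 / 11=-1.55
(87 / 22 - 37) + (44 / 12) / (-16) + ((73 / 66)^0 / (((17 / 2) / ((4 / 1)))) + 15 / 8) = -277619 / 8976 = -30.93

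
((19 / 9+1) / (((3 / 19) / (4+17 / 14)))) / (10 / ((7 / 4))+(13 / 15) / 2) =194180 / 11619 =16.71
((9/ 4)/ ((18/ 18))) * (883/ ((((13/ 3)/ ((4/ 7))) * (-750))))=-7947/ 22750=-0.35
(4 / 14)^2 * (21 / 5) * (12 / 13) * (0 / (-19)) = 0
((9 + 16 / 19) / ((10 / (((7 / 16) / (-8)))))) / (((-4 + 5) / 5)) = -1309 / 4864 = -0.27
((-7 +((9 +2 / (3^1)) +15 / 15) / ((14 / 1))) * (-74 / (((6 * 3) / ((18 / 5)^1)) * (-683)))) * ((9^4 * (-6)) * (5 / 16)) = 31801167 / 19124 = 1662.89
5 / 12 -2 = -19 / 12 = -1.58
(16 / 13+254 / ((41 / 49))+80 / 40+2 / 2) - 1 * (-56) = 193901 / 533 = 363.79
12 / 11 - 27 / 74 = 591 / 814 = 0.73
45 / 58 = 0.78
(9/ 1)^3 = 729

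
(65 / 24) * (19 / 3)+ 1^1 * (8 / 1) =1811 / 72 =25.15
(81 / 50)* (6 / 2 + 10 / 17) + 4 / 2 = 6641 / 850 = 7.81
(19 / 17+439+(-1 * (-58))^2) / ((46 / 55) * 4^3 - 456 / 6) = -169.28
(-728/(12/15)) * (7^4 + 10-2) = -2192190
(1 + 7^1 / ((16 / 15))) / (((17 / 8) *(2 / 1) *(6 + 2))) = 121 / 544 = 0.22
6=6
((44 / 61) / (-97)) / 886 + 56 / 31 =146788254 / 81258161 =1.81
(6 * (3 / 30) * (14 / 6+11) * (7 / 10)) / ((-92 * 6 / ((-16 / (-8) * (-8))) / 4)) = 224 / 345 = 0.65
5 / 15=0.33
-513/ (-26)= 513/ 26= 19.73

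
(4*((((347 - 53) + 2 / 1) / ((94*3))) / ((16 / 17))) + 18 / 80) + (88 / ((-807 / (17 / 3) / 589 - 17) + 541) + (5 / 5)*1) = 173152027139 / 29578365240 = 5.85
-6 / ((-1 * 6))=1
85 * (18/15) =102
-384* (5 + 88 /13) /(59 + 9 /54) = -352512 /4615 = -76.38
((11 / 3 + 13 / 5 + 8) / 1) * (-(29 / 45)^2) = -179974 / 30375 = -5.93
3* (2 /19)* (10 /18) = 10 /57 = 0.18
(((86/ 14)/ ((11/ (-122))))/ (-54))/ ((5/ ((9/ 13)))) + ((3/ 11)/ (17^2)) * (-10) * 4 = 594247/ 4339335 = 0.14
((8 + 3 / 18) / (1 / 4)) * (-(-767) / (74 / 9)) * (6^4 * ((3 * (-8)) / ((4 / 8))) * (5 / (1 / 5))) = -175347244800 / 37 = -4739114724.32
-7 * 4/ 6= -14/ 3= -4.67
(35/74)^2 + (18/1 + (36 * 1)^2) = 7196689/5476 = 1314.22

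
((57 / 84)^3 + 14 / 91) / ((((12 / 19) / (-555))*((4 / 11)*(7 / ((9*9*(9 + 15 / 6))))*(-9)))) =1065054374505 / 63924224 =16661.20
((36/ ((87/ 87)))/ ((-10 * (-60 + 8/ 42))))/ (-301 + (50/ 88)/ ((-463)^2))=-445673151/ 2228695863635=-0.00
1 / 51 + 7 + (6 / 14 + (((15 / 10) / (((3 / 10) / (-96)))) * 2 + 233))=-256880 / 357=-719.55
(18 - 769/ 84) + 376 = 32327/ 84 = 384.85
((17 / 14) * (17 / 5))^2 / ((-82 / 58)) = -2422109 / 200900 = -12.06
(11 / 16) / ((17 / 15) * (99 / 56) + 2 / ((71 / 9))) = 27335 / 89742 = 0.30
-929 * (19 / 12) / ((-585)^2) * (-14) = 123557 / 2053350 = 0.06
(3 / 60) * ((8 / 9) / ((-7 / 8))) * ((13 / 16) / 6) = -13 / 1890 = -0.01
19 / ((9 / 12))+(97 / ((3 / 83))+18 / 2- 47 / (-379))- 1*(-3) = 1031306 / 379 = 2721.12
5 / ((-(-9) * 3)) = 5 / 27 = 0.19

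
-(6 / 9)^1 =-0.67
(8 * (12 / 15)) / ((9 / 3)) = 32 / 15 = 2.13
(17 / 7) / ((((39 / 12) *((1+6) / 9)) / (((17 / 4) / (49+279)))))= 2601 / 208936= 0.01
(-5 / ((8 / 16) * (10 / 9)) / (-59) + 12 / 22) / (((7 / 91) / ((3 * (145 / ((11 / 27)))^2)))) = 270786084075 / 78529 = 3448230.39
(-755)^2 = 570025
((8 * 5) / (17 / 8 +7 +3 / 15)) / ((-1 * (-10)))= 160 / 373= 0.43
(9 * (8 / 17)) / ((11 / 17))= 72 / 11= 6.55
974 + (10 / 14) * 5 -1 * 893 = 592 / 7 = 84.57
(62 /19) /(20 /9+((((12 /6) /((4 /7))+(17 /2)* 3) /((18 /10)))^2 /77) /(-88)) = 34029072 /22774445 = 1.49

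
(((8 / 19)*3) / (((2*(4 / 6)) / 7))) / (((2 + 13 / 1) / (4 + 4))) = 336 / 95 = 3.54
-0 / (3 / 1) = 0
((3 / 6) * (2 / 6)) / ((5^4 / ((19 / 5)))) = 19 / 18750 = 0.00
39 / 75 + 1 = 38 / 25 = 1.52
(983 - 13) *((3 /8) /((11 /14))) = 10185 /22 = 462.95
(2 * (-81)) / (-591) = 54 / 197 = 0.27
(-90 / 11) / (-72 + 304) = -45 / 1276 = -0.04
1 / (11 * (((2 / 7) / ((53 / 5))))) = 371 / 110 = 3.37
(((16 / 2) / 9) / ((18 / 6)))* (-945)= -280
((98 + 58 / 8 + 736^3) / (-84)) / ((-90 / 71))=22645498919 / 6048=3744295.46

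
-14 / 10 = -7 / 5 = -1.40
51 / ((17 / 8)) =24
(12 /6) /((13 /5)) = 0.77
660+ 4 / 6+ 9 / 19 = 661.14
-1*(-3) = 3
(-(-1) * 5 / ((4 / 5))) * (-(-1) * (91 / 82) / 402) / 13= 175 / 131856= 0.00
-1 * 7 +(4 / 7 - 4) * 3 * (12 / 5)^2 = -11593 / 175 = -66.25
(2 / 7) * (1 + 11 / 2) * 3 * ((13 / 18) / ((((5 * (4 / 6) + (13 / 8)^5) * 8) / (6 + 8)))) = 692224 / 1441559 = 0.48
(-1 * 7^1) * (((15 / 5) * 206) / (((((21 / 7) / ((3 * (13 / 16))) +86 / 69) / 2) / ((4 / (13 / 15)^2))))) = -268644600 / 14443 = -18600.33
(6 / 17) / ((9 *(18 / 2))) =2 / 459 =0.00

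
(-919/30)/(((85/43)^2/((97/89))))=-164825407/19290750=-8.54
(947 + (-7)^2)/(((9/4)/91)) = 120848/3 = 40282.67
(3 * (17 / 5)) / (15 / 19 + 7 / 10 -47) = -1938 / 8647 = -0.22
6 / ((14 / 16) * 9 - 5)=48 / 23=2.09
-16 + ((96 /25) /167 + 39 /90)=-15.54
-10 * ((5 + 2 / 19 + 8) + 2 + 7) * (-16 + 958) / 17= -3956400 / 323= -12248.92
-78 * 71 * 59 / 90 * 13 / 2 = -707941 / 30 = -23598.03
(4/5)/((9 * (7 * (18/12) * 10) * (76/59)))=59/89775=0.00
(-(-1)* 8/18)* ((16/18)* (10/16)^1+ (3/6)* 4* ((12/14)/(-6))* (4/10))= 0.20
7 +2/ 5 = 37/ 5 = 7.40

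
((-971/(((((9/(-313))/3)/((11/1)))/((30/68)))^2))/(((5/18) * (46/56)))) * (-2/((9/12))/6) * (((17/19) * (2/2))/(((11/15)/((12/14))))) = 3767064800400/7429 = 507075622.61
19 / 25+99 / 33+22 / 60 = 619 / 150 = 4.13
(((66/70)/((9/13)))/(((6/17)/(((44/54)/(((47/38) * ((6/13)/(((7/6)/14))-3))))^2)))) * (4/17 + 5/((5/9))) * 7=10957704472/652196205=16.80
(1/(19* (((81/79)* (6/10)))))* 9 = 395/513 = 0.77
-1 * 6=-6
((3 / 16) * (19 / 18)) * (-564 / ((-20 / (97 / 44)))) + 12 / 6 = 100701 / 7040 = 14.30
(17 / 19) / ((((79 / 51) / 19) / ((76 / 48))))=17.38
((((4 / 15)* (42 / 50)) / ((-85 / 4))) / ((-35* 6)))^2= 64 / 25400390625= 0.00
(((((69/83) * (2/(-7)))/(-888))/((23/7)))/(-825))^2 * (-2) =-1/51352018245000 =-0.00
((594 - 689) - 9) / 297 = -104 / 297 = -0.35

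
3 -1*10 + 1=-6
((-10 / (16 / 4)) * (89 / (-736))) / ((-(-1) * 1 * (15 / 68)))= 1513 / 1104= 1.37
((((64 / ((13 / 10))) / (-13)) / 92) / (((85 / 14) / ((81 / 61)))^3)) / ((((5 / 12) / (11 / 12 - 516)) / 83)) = 23940100981004544 / 541827224651375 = 44.18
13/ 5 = 2.60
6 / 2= 3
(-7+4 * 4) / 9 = 1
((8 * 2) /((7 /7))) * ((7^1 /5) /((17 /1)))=112 /85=1.32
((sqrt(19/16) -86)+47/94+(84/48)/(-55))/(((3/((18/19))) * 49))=-56451/102410+3 * sqrt(19)/1862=-0.54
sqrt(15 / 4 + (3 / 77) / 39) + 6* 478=2869.94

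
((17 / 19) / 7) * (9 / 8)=153 / 1064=0.14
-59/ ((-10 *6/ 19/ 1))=1121/ 60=18.68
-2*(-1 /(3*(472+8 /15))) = 5 /3544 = 0.00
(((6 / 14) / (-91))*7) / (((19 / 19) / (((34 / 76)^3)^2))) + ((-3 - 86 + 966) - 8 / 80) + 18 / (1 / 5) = 1324629485245233 / 1369976054720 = 966.90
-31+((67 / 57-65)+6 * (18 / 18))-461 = -31340 / 57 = -549.82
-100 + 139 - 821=-782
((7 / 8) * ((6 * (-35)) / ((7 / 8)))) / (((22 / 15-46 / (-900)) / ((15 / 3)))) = -472500 / 683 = -691.80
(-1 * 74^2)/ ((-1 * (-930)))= -2738/ 465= -5.89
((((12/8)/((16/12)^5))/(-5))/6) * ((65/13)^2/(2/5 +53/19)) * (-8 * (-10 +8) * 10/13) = -192375/168064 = -1.14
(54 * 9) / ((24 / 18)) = 729 / 2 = 364.50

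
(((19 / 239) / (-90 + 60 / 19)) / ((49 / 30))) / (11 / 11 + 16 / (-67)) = -24187 / 32849355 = -0.00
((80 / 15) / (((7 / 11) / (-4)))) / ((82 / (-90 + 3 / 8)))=36.64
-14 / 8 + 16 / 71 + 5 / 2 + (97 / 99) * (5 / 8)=89281 / 56232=1.59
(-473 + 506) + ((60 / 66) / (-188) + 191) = 231611 / 1034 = 224.00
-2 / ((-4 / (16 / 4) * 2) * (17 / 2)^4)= 16 / 83521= 0.00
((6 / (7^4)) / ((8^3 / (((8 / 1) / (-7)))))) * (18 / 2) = -27 / 537824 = -0.00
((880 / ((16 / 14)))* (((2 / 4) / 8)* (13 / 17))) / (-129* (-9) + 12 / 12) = 715 / 22576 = 0.03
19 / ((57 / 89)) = 89 / 3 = 29.67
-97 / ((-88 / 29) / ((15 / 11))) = 42195 / 968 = 43.59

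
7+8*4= 39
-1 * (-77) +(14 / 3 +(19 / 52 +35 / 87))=124311 / 1508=82.43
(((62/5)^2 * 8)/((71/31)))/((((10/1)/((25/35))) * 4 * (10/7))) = 59582/8875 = 6.71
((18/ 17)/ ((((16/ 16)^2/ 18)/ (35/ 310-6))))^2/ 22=1748178450/ 3055019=572.23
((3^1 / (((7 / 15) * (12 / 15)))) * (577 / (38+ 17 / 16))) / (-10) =-10386 / 875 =-11.87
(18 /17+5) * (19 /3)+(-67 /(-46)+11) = 119245 /2346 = 50.83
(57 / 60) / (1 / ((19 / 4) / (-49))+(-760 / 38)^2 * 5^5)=361 / 474996080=0.00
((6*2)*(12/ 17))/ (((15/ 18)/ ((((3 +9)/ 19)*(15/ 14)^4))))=6561000/ 775523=8.46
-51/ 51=-1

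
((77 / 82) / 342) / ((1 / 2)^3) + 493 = 3456577 / 7011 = 493.02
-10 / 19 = -0.53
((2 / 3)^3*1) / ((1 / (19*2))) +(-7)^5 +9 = -453242 / 27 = -16786.74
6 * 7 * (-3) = -126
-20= -20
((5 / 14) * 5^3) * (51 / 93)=10625 / 434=24.48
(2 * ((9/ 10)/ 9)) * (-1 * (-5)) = 1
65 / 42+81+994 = 45215 / 42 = 1076.55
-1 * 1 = -1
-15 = -15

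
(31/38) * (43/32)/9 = 1333/10944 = 0.12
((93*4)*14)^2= 27123264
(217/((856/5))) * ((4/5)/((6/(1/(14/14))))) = 217/1284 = 0.17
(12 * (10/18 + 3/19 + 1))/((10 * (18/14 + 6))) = 4102/14535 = 0.28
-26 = -26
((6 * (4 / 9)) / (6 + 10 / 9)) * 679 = 2037 / 8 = 254.62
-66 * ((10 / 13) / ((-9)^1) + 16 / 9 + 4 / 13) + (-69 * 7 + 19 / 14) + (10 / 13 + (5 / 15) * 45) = -108813 / 182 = -597.87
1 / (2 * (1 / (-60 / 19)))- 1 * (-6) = 84 / 19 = 4.42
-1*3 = -3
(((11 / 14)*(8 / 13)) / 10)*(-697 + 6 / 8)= -33.66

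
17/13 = 1.31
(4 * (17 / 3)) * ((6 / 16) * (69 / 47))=1173 / 94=12.48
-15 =-15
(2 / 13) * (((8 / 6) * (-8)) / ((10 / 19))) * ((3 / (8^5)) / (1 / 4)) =-19 / 16640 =-0.00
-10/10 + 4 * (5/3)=17/3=5.67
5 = 5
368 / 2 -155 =29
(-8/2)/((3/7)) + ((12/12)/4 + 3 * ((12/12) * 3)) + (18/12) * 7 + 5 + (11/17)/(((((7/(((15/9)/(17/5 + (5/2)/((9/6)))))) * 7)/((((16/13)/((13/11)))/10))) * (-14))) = 15.42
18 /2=9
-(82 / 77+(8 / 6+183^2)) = -7736513 / 231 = -33491.40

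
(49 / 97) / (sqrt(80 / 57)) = 49*sqrt(285) / 1940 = 0.43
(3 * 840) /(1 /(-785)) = -1978200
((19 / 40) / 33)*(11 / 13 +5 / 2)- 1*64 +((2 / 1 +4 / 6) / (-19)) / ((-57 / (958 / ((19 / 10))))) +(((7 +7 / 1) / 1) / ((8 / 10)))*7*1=42223629821 / 706202640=59.79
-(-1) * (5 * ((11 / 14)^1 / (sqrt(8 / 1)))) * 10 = 275 * sqrt(2) / 28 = 13.89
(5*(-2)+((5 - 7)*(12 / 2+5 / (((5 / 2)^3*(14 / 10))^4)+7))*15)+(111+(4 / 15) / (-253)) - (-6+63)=-9852177009434 / 28474359375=-346.00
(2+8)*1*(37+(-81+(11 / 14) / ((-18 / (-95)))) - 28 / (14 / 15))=-88015 / 126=-698.53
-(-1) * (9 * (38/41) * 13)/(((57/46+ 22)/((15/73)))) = 3067740/3199517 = 0.96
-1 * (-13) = 13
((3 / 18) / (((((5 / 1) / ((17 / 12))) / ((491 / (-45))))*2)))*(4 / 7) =-0.15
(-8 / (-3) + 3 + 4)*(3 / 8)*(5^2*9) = 815.62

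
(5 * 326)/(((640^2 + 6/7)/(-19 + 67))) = 273840/1433603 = 0.19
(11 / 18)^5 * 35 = 5636785 / 1889568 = 2.98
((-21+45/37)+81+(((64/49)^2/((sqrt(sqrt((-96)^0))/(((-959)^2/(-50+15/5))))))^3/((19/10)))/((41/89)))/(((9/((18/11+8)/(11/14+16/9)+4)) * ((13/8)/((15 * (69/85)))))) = -6899623226591948976173882717430400/25131348443349418543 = -274542499864061.86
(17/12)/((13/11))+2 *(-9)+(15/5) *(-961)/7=-468095/1092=-428.66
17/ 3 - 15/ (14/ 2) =3.52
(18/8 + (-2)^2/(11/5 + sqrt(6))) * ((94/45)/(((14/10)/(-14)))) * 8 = 232744/261 - 150400 * sqrt(6)/261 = -519.77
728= 728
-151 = -151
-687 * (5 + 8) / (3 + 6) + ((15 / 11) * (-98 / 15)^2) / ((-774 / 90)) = -472575 / 473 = -999.10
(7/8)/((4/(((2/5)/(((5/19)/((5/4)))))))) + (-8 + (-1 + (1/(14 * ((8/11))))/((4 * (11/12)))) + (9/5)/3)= -3565/448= -7.96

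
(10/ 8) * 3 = 15/ 4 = 3.75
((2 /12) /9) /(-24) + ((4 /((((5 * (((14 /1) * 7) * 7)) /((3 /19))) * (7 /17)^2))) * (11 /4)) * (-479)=-2961805169 /2069277840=-1.43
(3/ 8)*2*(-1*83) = -249/ 4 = -62.25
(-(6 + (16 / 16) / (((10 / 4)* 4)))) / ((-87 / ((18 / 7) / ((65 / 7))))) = 183 / 9425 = 0.02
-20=-20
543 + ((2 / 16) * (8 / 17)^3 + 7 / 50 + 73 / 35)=937565277 / 1719550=545.24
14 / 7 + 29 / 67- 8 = -373 / 67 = -5.57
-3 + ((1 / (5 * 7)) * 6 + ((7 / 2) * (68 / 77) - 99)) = -38014 / 385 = -98.74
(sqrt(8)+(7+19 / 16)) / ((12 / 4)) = 2*sqrt(2) / 3+131 / 48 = 3.67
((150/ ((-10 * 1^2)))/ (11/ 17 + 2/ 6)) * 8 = -612/ 5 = -122.40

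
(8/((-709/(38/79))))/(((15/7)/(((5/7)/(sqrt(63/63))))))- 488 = -82000408/168033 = -488.00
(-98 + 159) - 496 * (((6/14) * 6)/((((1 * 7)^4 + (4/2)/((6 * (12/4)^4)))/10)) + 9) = -4501005641/1021027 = -4408.31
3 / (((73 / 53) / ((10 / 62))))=0.35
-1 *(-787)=787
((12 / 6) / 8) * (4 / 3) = 1 / 3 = 0.33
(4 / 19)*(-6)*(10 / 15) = -0.84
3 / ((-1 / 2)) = -6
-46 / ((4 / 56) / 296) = -190624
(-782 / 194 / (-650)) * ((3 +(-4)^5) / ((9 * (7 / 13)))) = -399211 / 305550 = -1.31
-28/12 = -7/3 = -2.33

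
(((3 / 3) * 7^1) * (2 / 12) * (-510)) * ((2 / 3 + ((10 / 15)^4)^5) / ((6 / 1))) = -691857524225 / 10460353203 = -66.14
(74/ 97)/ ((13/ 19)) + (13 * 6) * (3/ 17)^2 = 3.54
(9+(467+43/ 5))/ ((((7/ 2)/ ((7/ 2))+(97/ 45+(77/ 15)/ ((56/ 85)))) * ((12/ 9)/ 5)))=654210/ 3941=166.00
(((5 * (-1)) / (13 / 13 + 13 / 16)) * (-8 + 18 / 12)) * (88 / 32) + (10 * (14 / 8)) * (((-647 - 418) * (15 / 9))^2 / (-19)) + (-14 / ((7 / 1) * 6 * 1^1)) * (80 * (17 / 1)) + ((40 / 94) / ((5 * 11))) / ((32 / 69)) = -19842436776043 / 6836808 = -2902295.45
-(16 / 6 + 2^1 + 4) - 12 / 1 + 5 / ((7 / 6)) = -344 / 21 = -16.38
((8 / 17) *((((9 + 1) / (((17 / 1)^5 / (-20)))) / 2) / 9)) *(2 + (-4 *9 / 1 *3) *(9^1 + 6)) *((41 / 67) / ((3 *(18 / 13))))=344957600 / 392983760889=0.00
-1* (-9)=9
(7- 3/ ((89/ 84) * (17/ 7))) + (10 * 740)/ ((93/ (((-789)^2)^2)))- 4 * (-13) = 1446296735281553993/ 46903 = 30835911035148.16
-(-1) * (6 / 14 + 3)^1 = 3.43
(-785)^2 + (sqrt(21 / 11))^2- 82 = 6777594 / 11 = 616144.91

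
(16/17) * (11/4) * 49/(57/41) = 88396/969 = 91.22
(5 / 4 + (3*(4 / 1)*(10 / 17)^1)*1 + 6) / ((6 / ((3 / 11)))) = 973 / 1496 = 0.65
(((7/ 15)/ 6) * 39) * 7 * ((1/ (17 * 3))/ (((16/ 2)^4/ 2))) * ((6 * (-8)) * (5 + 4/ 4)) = -0.06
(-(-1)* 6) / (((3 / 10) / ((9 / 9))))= 20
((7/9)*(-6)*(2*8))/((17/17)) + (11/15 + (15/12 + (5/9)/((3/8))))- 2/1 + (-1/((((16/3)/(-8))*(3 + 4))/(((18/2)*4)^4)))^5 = 54815082293346087011931667118333057/9075780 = 6039710338212923518632191000.00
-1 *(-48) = 48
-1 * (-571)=571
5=5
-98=-98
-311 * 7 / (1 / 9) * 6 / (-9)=13062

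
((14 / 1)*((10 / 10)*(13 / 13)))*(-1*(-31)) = 434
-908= -908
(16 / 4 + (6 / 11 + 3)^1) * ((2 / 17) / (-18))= -83 / 1683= -0.05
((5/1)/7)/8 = 5/56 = 0.09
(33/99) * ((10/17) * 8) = 80/51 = 1.57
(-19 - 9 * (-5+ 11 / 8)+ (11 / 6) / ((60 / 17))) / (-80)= -0.18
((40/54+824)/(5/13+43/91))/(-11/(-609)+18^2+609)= 7910707/7670808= 1.03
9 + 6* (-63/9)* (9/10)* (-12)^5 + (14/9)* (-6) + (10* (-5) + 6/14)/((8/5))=9405818.28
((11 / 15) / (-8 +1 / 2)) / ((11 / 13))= -26 / 225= -0.12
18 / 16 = 9 / 8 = 1.12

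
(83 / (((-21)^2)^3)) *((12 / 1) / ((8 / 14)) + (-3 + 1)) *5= 7885 / 85766121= 0.00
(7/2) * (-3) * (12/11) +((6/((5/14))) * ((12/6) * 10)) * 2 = 7266/11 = 660.55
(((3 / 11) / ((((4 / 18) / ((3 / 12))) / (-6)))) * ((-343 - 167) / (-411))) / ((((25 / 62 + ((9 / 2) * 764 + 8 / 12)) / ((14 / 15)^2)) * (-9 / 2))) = 88536 / 688555835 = 0.00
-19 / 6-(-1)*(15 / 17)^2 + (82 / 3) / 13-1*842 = -18986801 / 22542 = -842.29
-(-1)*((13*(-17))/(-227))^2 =48841/51529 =0.95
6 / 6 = 1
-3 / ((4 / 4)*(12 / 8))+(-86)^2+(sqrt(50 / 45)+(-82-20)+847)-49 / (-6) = sqrt(10) / 3+48883 / 6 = 8148.22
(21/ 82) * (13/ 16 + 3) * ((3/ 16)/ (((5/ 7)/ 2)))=26901/ 52480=0.51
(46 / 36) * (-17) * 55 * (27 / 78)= -413.56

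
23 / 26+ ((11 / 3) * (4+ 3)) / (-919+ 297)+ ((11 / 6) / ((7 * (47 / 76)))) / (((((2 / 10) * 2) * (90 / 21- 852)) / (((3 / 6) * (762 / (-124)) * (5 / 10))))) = 236371971817 / 279640984272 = 0.85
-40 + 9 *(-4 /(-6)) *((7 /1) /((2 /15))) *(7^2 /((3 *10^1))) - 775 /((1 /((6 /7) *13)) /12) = -1444157 /14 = -103154.07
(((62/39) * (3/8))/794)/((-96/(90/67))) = -465/44260736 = -0.00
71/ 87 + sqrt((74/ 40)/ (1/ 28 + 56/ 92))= 71/ 87 + sqrt(494431)/ 415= 2.51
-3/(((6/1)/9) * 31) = -9/62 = -0.15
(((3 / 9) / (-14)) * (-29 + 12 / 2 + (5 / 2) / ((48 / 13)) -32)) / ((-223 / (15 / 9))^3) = -93125 / 172464945984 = -0.00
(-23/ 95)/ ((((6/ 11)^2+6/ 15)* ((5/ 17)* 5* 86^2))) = -0.00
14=14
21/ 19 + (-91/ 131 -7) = -16401/ 2489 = -6.59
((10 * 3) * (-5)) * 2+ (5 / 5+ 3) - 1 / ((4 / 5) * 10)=-2369 / 8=-296.12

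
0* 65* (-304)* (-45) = 0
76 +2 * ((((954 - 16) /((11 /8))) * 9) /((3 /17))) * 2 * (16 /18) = 4084684 /33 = 123778.30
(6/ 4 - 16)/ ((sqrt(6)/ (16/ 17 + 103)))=-17081 * sqrt(6)/ 68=-615.29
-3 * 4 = -12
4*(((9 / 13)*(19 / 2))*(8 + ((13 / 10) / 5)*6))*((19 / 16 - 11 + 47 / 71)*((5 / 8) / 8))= -84966651 / 472576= -179.79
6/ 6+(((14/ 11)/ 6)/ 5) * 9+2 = 186/ 55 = 3.38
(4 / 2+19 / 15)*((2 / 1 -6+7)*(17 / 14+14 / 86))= 5803 / 430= 13.50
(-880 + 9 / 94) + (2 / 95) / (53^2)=-22071843717 / 25084370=-879.90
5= 5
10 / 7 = 1.43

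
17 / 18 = 0.94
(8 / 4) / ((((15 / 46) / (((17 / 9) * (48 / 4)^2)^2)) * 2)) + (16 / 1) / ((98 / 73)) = 166768696 / 735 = 226896.19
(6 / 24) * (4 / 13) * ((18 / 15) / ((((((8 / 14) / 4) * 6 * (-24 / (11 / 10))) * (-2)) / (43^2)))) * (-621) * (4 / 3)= -3778.36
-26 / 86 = -13 / 43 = -0.30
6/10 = 3/5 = 0.60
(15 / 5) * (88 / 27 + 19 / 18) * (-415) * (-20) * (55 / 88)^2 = 12086875 / 288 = 41968.32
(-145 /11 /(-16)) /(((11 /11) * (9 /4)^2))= 145 /891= 0.16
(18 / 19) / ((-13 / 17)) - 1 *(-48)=11550 / 247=46.76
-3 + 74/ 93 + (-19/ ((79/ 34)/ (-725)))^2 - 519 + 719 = 20399824995695/ 580413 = 35147084.91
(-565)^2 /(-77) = -319225 /77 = -4145.78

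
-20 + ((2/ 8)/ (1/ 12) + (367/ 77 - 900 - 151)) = -81869/ 77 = -1063.23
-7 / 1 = -7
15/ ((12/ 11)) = 55/ 4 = 13.75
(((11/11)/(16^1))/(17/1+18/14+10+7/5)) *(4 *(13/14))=65/8312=0.01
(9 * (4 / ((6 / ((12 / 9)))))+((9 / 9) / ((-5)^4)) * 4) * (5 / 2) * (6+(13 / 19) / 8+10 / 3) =358203 / 1900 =188.53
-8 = -8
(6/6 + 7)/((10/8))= 32/5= 6.40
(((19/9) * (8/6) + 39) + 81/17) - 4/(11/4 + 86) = 7582556/162945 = 46.53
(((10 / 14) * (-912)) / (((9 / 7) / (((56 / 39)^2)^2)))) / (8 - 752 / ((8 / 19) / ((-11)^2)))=7474216960 / 749894959827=0.01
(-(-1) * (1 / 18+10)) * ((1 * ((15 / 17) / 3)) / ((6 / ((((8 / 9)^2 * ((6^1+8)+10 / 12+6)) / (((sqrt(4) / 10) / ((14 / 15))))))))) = 12670000 / 334611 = 37.86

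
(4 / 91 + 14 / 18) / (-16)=-673 / 13104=-0.05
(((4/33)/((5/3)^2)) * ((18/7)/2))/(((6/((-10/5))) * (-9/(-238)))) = -136/275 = -0.49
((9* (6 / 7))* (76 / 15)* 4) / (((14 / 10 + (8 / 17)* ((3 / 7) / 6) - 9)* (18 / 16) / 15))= -620160 / 2251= -275.50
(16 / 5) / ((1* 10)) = 8 / 25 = 0.32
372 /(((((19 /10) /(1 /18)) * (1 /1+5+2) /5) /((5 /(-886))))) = -3875 /101004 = -0.04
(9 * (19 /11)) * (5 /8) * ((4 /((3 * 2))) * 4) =285 /11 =25.91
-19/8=-2.38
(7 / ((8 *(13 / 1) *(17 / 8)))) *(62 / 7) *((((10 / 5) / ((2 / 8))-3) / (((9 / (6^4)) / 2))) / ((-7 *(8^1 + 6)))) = -44640 / 10829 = -4.12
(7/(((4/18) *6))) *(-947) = -19887/4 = -4971.75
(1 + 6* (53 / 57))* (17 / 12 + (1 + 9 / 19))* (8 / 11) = 164750 / 11913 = 13.83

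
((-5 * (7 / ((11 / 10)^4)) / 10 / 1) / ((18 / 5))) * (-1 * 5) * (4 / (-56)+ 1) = 406250 / 131769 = 3.08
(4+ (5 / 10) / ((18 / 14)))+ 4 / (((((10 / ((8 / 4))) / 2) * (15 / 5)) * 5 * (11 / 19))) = 22637 / 4950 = 4.57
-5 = -5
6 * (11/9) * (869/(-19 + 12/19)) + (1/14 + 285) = -906811/14658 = -61.86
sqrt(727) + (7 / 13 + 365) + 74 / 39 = sqrt(727) + 14330 / 39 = 394.40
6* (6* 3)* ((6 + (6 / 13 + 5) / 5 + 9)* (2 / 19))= 225936 / 1235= 182.94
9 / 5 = 1.80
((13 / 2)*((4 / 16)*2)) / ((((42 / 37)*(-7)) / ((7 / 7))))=-481 / 1176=-0.41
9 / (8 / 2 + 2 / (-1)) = 9 / 2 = 4.50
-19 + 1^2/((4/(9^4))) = 6485/4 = 1621.25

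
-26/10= -13/5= -2.60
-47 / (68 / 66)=-1551 / 34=-45.62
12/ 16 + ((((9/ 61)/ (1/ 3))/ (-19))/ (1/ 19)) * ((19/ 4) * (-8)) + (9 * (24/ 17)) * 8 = 494511/ 4148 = 119.22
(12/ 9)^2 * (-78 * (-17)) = 7072/ 3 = 2357.33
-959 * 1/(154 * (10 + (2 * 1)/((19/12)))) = -2603/4708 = -0.55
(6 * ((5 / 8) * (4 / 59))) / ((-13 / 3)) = -0.06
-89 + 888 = 799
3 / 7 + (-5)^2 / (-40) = -11 / 56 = -0.20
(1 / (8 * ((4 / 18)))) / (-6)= -3 / 32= -0.09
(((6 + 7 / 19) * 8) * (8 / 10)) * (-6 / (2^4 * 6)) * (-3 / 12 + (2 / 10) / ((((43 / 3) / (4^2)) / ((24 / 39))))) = 152339 / 531050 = 0.29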